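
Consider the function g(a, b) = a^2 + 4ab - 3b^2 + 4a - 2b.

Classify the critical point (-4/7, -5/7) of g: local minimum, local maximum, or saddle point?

saddle point

The Hessian of g is constant: H = [[2, 4], [4, -6]].
det(H) = 2·(-6) − 4² = -28.
Since det(H) < 0, H is indefinite and the critical point is a saddle point.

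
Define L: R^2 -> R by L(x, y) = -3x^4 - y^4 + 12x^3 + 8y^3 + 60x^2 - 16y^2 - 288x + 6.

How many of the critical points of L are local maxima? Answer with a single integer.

L separates as a function of x plus a function of y, so ∇L=0 decouples.
∂L/∂x = -12(x - 4)(x - 2)(x + 3) = 0 at x ∈ {-3, 2, 4}; ∂L/∂y = -4y(y - 4)(y - 2) = 0 at y ∈ {0, 2, 4}.
The Hessian is diagonal: diag(L_xx, L_yy). Second derivatives: L_xx(-3)=-420, L_xx(2)=120, L_xx(4)=-168; L_yy(0)=-32, L_yy(2)=16, L_yy(4)=-32.
Local maxima occur where both diagonal entries negative: (-3, 0), (-3, 4), (4, 0), (4, 4). Count: 4.

4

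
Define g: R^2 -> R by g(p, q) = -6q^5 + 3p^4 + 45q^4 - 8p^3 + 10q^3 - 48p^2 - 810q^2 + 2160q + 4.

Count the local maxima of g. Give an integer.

g separates as a function of p plus a function of q, so ∇g=0 decouples.
∂g/∂p = 12p(p - 4)(p + 2) = 0 at p ∈ {-2, 0, 4}; ∂g/∂q = -30(q - 4)(q - 3)(q - 2)(q + 3) = 0 at q ∈ {-3, 2, 3, 4}.
The Hessian is diagonal: diag(g_pp, g_qq). Second derivatives: g_pp(-2)=144, g_pp(0)=-96, g_pp(4)=288; g_qq(-3)=6300, g_qq(2)=-300, g_qq(3)=180, g_qq(4)=-420.
Local maxima occur where both diagonal entries negative: (0, 2), (0, 4). Count: 2.

2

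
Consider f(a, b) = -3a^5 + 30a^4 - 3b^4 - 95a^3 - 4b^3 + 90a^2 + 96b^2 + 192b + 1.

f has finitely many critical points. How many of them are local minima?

2

f separates as a function of a plus a function of b, so ∇f=0 decouples.
∂f/∂a = -15a(a - 4)(a - 3)(a - 1) = 0 at a ∈ {0, 1, 3, 4}; ∂f/∂b = -12(b - 4)(b + 1)(b + 4) = 0 at b ∈ {-4, -1, 4}.
The Hessian is diagonal: diag(f_aa, f_bb). Second derivatives: f_aa(0)=180, f_aa(1)=-90, f_aa(3)=90, f_aa(4)=-180; f_bb(-4)=-288, f_bb(-1)=180, f_bb(4)=-480.
Local minima occur where both diagonal entries positive: (0, -1), (3, -1). Count: 2.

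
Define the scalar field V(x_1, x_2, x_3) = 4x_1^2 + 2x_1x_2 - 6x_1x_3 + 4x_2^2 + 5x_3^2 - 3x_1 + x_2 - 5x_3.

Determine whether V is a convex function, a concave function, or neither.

convex

V is quadratic, so its Hessian is the constant matrix H = [[8, 2, -6], [2, 8, 0], [-6, 0, 10]].
Leading principal minors: 8, 60, 312.
All positive ⇒ H ≻ 0 ⇒ convex.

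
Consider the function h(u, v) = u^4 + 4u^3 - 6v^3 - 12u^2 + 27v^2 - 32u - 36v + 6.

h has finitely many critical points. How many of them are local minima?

2

h separates as a function of u plus a function of v, so ∇h=0 decouples.
∂h/∂u = 4(u - 2)(u + 1)(u + 4) = 0 at u ∈ {-4, -1, 2}; ∂h/∂v = -18(v - 2)(v - 1) = 0 at v ∈ {1, 2}.
The Hessian is diagonal: diag(h_uu, h_vv). Second derivatives: h_uu(-4)=72, h_uu(-1)=-36, h_uu(2)=72; h_vv(1)=18, h_vv(2)=-18.
Local minima occur where both diagonal entries positive: (-4, 1), (2, 1). Count: 2.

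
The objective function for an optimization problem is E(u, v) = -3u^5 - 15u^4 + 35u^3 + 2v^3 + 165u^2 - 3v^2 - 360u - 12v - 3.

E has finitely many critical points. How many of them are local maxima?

E separates as a function of u plus a function of v, so ∇E=0 decouples.
∂E/∂u = -15(u - 2)(u - 1)(u + 3)(u + 4) = 0 at u ∈ {-4, -3, 1, 2}; ∂E/∂v = 6(v - 2)(v + 1) = 0 at v ∈ {-1, 2}.
The Hessian is diagonal: diag(E_uu, E_vv). Second derivatives: E_uu(-4)=450, E_uu(-3)=-300, E_uu(1)=300, E_uu(2)=-450; E_vv(-1)=-18, E_vv(2)=18.
Local maxima occur where both diagonal entries negative: (-3, -1), (2, -1). Count: 2.

2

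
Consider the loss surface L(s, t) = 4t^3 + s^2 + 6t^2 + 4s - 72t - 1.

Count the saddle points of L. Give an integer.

1

L separates as a function of s plus a function of t, so ∇L=0 decouples.
∂L/∂s = 2(s + 2) = 0 at s ∈ {-2}; ∂L/∂t = 12(t - 2)(t + 3) = 0 at t ∈ {-3, 2}.
The Hessian is diagonal: diag(L_ss, L_tt). Second derivatives: L_ss(-2)=2; L_tt(-3)=-60, L_tt(2)=60.
Saddle points occur where the two diagonal entries have opposite signs: (-2, -3). Count: 1.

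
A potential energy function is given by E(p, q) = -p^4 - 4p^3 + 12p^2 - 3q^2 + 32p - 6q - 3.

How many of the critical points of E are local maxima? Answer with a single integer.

E separates as a function of p plus a function of q, so ∇E=0 decouples.
∂E/∂p = -4(p - 2)(p + 1)(p + 4) = 0 at p ∈ {-4, -1, 2}; ∂E/∂q = -6(q + 1) = 0 at q ∈ {-1}.
The Hessian is diagonal: diag(E_pp, E_qq). Second derivatives: E_pp(-4)=-72, E_pp(-1)=36, E_pp(2)=-72; E_qq(-1)=-6.
Local maxima occur where both diagonal entries negative: (-4, -1), (2, -1). Count: 2.

2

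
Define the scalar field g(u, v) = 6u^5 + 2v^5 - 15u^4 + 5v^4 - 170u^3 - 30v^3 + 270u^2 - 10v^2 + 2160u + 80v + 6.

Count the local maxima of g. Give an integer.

g separates as a function of u plus a function of v, so ∇g=0 decouples.
∂g/∂u = 30(u - 4)(u - 3)(u + 2)(u + 3) = 0 at u ∈ {-3, -2, 3, 4}; ∂g/∂v = 10(v - 2)(v - 1)(v + 1)(v + 4) = 0 at v ∈ {-4, -1, 1, 2}.
The Hessian is diagonal: diag(g_uu, g_vv). Second derivatives: g_uu(-3)=-1260, g_uu(-2)=900, g_uu(3)=-900, g_uu(4)=1260; g_vv(-4)=-900, g_vv(-1)=180, g_vv(1)=-100, g_vv(2)=180.
Local maxima occur where both diagonal entries negative: (-3, -4), (-3, 1), (3, -4), (3, 1). Count: 4.

4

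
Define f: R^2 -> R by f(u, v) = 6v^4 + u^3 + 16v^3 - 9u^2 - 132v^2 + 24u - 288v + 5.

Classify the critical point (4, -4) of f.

The mixed partial ∂²f/∂u∂v is 0, so the Hessian at any point is diag(f_uu, f_vv) = diag(6(u - 3), 24(3v^2 + 4v - 11)).
At (4, -4): H = diag(6, 504).
Both eigenvalues are positive, so H is positive definite: a local minimum.

local minimum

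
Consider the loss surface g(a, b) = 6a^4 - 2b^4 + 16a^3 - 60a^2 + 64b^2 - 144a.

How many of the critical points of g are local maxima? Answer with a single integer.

g separates as a function of a plus a function of b, so ∇g=0 decouples.
∂g/∂a = 24(a - 2)(a + 1)(a + 3) = 0 at a ∈ {-3, -1, 2}; ∂g/∂b = -8b(b - 4)(b + 4) = 0 at b ∈ {-4, 0, 4}.
The Hessian is diagonal: diag(g_aa, g_bb). Second derivatives: g_aa(-3)=240, g_aa(-1)=-144, g_aa(2)=360; g_bb(-4)=-256, g_bb(0)=128, g_bb(4)=-256.
Local maxima occur where both diagonal entries negative: (-1, -4), (-1, 4). Count: 2.

2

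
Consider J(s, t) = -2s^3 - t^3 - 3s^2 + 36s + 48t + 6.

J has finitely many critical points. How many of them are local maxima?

J separates as a function of s plus a function of t, so ∇J=0 decouples.
∂J/∂s = -6(s - 2)(s + 3) = 0 at s ∈ {-3, 2}; ∂J/∂t = -3(t - 4)(t + 4) = 0 at t ∈ {-4, 4}.
The Hessian is diagonal: diag(J_ss, J_tt). Second derivatives: J_ss(-3)=30, J_ss(2)=-30; J_tt(-4)=24, J_tt(4)=-24.
Local maxima occur where both diagonal entries negative: (2, 4). Count: 1.

1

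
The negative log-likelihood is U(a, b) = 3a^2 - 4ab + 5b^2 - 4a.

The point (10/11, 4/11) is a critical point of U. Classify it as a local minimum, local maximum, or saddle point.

The Hessian of U is constant: H = [[6, -4], [-4, 10]].
det(H) = 6·10 − (-4)² = 44.
det(H) > 0 and tr(H) = 16 > 0, so H is positive definite and the point is a local minimum.

local minimum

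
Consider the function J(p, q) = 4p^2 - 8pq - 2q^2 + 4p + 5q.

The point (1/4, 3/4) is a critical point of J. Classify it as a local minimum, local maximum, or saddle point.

saddle point

The Hessian of J is constant: H = [[8, -8], [-8, -4]].
det(H) = 8·(-4) − (-8)² = -96.
Since det(H) < 0, H is indefinite and the critical point is a saddle point.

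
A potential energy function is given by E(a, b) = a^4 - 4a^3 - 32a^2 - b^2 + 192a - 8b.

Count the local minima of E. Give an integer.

E separates as a function of a plus a function of b, so ∇E=0 decouples.
∂E/∂a = 4(a - 4)(a - 3)(a + 4) = 0 at a ∈ {-4, 3, 4}; ∂E/∂b = -2(b + 4) = 0 at b ∈ {-4}.
The Hessian is diagonal: diag(E_aa, E_bb). Second derivatives: E_aa(-4)=224, E_aa(3)=-28, E_aa(4)=32; E_bb(-4)=-2.
Local minima occur where both diagonal entries positive: none. Count: 0.

0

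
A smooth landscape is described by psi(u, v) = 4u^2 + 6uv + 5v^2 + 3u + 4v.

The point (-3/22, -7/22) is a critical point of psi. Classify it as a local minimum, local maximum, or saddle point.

local minimum

The Hessian of psi is constant: H = [[8, 6], [6, 10]].
det(H) = 8·10 − 6² = 44.
det(H) > 0 and tr(H) = 18 > 0, so H is positive definite and the point is a local minimum.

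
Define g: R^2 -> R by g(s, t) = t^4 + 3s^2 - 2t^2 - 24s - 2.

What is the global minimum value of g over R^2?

-51

g(s,t) separates as P(s) + Q(t) − 2, so its minimum is min P + min Q − 2.
P'(s) = 6s - 24 vanishes at s ∈ {4}; Q'(t) = 4t(t - 1)(t + 1) vanishes at t ∈ {-1, 0, 1}.
Local minima of P (where P''>0): P(4)=-48. Local minima of Q: Q(-1)=-1, Q(1)=-1.
So the global minimum of g is P(4) + Q(-1) − 2 = -48 − 1 − 2 = -51, attained at (4, -1).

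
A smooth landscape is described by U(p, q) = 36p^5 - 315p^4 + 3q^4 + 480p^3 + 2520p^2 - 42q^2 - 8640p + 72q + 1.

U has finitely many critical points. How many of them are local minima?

U separates as a function of p plus a function of q, so ∇U=0 decouples.
∂U/∂p = 180(p - 4)(p - 3)(p - 2)(p + 2) = 0 at p ∈ {-2, 2, 3, 4}; ∂U/∂q = 12(q - 2)(q - 1)(q + 3) = 0 at q ∈ {-3, 1, 2}.
The Hessian is diagonal: diag(U_pp, U_qq). Second derivatives: U_pp(-2)=-21600, U_pp(2)=1440, U_pp(3)=-900, U_pp(4)=2160; U_qq(-3)=240, U_qq(1)=-48, U_qq(2)=60.
Local minima occur where both diagonal entries positive: (2, -3), (2, 2), (4, -3), (4, 2). Count: 4.

4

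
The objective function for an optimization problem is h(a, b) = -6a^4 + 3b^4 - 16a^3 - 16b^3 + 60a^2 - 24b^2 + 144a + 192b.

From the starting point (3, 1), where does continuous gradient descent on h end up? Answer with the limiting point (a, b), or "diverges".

diverges

h is separable, so gradient descent decouples: a follows -∂h/∂a, b follows -∂h/∂b.
∂h/∂a = -24(a - 2)(a + 1)(a + 3); at a=3 this is -576, so a increases.
∂h/∂b = 12(b - 4)(b - 2)(b + 2); at b=1 this is 108, so b decreases.
The a-coordinate has no critical point in that direction and runs off to infinity.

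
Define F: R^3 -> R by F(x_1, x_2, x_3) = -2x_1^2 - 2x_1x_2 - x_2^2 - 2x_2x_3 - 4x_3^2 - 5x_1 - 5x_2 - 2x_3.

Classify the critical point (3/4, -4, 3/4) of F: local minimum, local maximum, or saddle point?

The Hessian is constant: H = [[-4, -2, 0], [-2, -2, -2], [0, -2, -8]].
Leading principal minors: Δ₁ = -4, Δ₂ = 4, Δ₃ = -16.
The minors alternate sign starting negative (−, +, −), so H is negative definite: a local maximum.

local maximum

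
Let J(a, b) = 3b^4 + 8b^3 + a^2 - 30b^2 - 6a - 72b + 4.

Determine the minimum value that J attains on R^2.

-157

J(a,b) separates as P(a) + Q(b) + 4, so its minimum is min P + min Q + 4.
P'(a) = 2a - 6 vanishes at a ∈ {3}; Q'(b) = 12(b - 2)(b + 1)(b + 3) vanishes at b ∈ {-3, -1, 2}.
Local minima of P (where P''>0): P(3)=-9. Local minima of Q: Q(-3)=-27, Q(2)=-152.
So the global minimum of J is P(3) + Q(2) + 4 = -9 − 152 + 4 = -157, attained at (3, 2).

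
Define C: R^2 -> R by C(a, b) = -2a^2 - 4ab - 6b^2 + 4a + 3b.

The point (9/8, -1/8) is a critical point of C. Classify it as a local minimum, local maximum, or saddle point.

The Hessian of C is constant: H = [[-4, -4], [-4, -12]].
det(H) = (-4)·(-12) − (-4)² = 32.
det(H) > 0 and tr(H) = -16 < 0, so H is negative definite and the point is a local maximum.

local maximum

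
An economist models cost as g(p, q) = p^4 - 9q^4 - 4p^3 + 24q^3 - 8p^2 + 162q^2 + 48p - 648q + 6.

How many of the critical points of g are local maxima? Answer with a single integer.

g separates as a function of p plus a function of q, so ∇g=0 decouples.
∂g/∂p = 4(p - 3)(p - 2)(p + 2) = 0 at p ∈ {-2, 2, 3}; ∂g/∂q = -36(q - 3)(q - 2)(q + 3) = 0 at q ∈ {-3, 2, 3}.
The Hessian is diagonal: diag(g_pp, g_qq). Second derivatives: g_pp(-2)=80, g_pp(2)=-16, g_pp(3)=20; g_qq(-3)=-1080, g_qq(2)=180, g_qq(3)=-216.
Local maxima occur where both diagonal entries negative: (2, -3), (2, 3). Count: 2.

2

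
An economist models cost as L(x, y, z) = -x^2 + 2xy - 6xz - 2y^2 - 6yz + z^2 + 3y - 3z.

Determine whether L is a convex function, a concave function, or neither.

L is quadratic, so its Hessian is the constant matrix H = [[-2, 2, -6], [2, -4, -6], [-6, -6, 2]].
Leading principal minors: -2, 4, 368.
Neither pattern holds ⇒ H is indefinite ⇒ neither convex nor concave.

neither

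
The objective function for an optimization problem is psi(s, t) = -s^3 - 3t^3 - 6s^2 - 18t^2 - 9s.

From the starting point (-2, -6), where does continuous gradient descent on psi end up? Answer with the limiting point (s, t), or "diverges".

(-3, -4)

psi is separable, so gradient descent decouples: s follows -∂psi/∂s, t follows -∂psi/∂t.
∂psi/∂s = -3(s + 1)(s + 3); at s=-2 this is 3, so s decreases.
∂psi/∂t = -9t(t + 4); at t=-6 this is -108, so t increases.
s converges to its nearest critical value -3 (a local min of the s-part); t converges to -4. The iterate converges to (-3, -4).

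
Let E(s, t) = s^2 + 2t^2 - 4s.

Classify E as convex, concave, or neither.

convex

E is quadratic, so its Hessian is the constant matrix H = [[2, 0], [0, 4]].
det(H) = 8, tr(H) = 6.
det(H) > 0 and tr(H) > 0, so H is positive definite everywhere: convex.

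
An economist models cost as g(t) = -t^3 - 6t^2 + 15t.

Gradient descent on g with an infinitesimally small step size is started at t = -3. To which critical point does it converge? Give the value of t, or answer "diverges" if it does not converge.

-5

g'(t) = -3(t - 1)(t + 5), so g'(-3) = 24.
Gradient descent moves in the -g' direction, i.e. t is decreasing.
The nearest critical point in that direction is t = -5, where g'' = 18 > 0 (a local minimum). The iterate converges there.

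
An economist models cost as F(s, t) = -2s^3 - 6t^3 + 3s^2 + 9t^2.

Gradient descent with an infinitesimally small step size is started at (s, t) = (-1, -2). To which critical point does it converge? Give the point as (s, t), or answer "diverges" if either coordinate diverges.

F is separable, so gradient descent decouples: s follows -∂F/∂s, t follows -∂F/∂t.
∂F/∂s = -6s(s - 1); at s=-1 this is -12, so s increases.
∂F/∂t = -18t(t - 1); at t=-2 this is -108, so t increases.
s converges to its nearest critical value 0 (a local min of the s-part); t converges to 0. The iterate converges to (0, 0).

(0, 0)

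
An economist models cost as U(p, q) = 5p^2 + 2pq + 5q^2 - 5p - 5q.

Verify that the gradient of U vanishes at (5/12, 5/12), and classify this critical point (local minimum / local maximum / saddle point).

∇U = (10p + 2q - 5, 2p + 10q - 5); substituting (5/12, 5/12) gives ∇U = (0, 0), so (5/12, 5/12) is indeed a critical point.
The Hessian of U is constant: H = [[10, 2], [2, 10]].
det(H) = 10·10 − 2² = 96.
det(H) > 0 and tr(H) = 20 > 0, so H is positive definite and the point is a local minimum.

local minimum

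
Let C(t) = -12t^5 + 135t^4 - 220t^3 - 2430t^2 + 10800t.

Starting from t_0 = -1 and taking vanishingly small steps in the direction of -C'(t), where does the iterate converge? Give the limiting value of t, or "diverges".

C'(t) = -60(t - 5)(t - 4)(t - 3)(t + 3), so C'(-1) = 14400.
Gradient descent moves in the -C' direction, i.e. t is decreasing.
The nearest critical point in that direction is t = -3, where C'' = 20160 > 0 (a local minimum). The iterate converges there.

-3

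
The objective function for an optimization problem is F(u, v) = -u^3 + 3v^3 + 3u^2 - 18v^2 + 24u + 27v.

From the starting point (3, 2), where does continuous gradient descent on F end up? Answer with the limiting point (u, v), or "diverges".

F is separable, so gradient descent decouples: u follows -∂F/∂u, v follows -∂F/∂v.
∂F/∂u = -3(u - 4)(u + 2); at u=3 this is 15, so u decreases.
∂F/∂v = 9(v - 3)(v - 1); at v=2 this is -9, so v increases.
u converges to its nearest critical value -2 (a local min of the u-part); v converges to 3. The iterate converges to (-2, 3).

(-2, 3)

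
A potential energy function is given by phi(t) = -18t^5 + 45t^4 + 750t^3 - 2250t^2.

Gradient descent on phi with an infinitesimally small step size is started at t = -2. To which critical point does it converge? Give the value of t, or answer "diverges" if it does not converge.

-5

phi'(t) = -90t(t - 5)(t - 2)(t + 5), so phi'(-2) = 15120.
Gradient descent moves in the -phi' direction, i.e. t is decreasing.
The nearest critical point in that direction is t = -5, where phi'' = 31500 > 0 (a local minimum). The iterate converges there.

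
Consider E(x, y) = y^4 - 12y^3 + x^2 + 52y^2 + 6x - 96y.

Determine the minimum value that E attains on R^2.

-73

E(x,y) separates as P(x) + Q(y), so its minimum is min P + min Q.
P'(x) = 2x + 6 vanishes at x ∈ {-3}; Q'(y) = 4(y - 4)(y - 3)(y - 2) vanishes at y ∈ {2, 3, 4}.
Local minima of P (where P''>0): P(-3)=-9. Local minima of Q: Q(2)=-64, Q(4)=-64.
So the global minimum of E is P(-3) + Q(2) = -9 − 64 = -73, attained at (-3, 2).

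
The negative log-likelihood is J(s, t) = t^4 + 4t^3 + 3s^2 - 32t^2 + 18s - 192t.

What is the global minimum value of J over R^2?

-795

J(s,t) separates as P(s) + Q(t), so its minimum is min P + min Q.
P'(s) = 6s + 18 vanishes at s ∈ {-3}; Q'(t) = 4(t - 4)(t + 3)(t + 4) vanishes at t ∈ {-4, -3, 4}.
Local minima of P (where P''>0): P(-3)=-27. Local minima of Q: Q(-4)=256, Q(4)=-768.
So the global minimum of J is P(-3) + Q(4) = -27 − 768 = -795, attained at (-3, 4).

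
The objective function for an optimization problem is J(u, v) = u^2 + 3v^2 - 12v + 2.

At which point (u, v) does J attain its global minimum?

(0, 2)

J(u,v) separates as P(u) + Q(v) + 2, so its minimum is min P + min Q + 2.
P'(u) = 2u vanishes at u ∈ {0}; Q'(v) = 6v - 12 vanishes at v ∈ {2}.
Local minima of P (where P''>0): P(0)=0. Local minima of Q: Q(2)=-12.
So the global minimum of J is P(0) + Q(2) + 2 = 0 − 12 + 2 = -10, attained at (0, 2).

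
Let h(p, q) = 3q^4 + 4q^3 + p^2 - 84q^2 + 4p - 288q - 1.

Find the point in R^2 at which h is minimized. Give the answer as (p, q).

h(p,q) separates as A(p) + B(q) − 1, so its minimum is min A + min B − 1.
A'(p) = 2p + 4 vanishes at p ∈ {-2}; B'(q) = 12(q - 4)(q + 2)(q + 3) vanishes at q ∈ {-3, -2, 4}.
Local minima of A (where A''>0): A(-2)=-4. Local minima of B: B(-3)=243, B(4)=-1472.
So the global minimum of h is A(-2) + B(4) − 1 = -4 − 1472 − 1 = -1477, attained at (-2, 4).

(-2, 4)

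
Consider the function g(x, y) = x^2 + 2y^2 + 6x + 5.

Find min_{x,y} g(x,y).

g(x,y) separates as P(x) + Q(y) + 5, so its minimum is min P + min Q + 5.
P'(x) = 2x + 6 vanishes at x ∈ {-3}; Q'(y) = 4y vanishes at y ∈ {0}.
Local minima of P (where P''>0): P(-3)=-9. Local minima of Q: Q(0)=0.
So the global minimum of g is P(-3) + Q(0) + 5 = -9 + 0 + 5 = -4, attained at (-3, 0).

-4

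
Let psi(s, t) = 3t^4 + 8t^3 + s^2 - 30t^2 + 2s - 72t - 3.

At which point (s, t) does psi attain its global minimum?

(-1, 2)

psi(s,t) separates as P(s) + Q(t) − 3, so its minimum is min P + min Q − 3.
P'(s) = 2s + 2 vanishes at s ∈ {-1}; Q'(t) = 12(t - 2)(t + 1)(t + 3) vanishes at t ∈ {-3, -1, 2}.
Local minima of P (where P''>0): P(-1)=-1. Local minima of Q: Q(-3)=-27, Q(2)=-152.
So the global minimum of psi is P(-1) + Q(2) − 3 = -1 − 152 − 3 = -156, attained at (-1, 2).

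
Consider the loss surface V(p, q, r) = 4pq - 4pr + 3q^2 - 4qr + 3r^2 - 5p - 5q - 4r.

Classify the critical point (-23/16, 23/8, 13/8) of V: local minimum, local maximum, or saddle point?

saddle point

The Hessian is constant: H = [[0, 4, -4], [4, 6, -4], [-4, -4, 6]].
Leading principal minors: Δ₁ = 0, Δ₂ = -16, Δ₃ = -64.
The minors fit neither the all-positive nor the alternating-sign pattern, so H is indefinite: a saddle point.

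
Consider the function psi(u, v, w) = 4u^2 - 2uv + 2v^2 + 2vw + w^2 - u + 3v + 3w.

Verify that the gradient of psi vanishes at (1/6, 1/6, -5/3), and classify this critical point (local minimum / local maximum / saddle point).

∇psi = (8u - 2v - 1, -2u + 4v + 2w + 3, 2v + 2w + 3); substituting (1/6, 1/6, -5/3) gives ∇psi = (0, 0, 0), so (1/6, 1/6, -5/3) is indeed a critical point.
The Hessian is constant: H = [[8, -2, 0], [-2, 4, 2], [0, 2, 2]].
Leading principal minors: Δ₁ = 8, Δ₂ = 28, Δ₃ = 24.
All leading minors are positive, so H is positive definite: a local minimum.

local minimum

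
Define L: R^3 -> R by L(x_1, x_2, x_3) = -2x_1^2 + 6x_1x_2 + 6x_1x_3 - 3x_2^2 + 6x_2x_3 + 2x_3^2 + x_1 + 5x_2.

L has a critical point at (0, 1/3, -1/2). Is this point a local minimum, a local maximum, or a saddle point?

The Hessian is constant: H = [[-4, 6, 6], [6, -6, 6], [6, 6, 4]].
Leading principal minors: Δ₁ = -4, Δ₂ = -12, Δ₃ = 744.
The minors fit neither the all-positive nor the alternating-sign pattern, so H is indefinite: a saddle point.

saddle point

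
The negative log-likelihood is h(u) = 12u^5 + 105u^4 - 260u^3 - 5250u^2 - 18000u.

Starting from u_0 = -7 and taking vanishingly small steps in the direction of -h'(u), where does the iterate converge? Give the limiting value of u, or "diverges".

h'(u) = 60(u - 5)(u + 3)(u + 4)(u + 5), so h'(-7) = 17280.
Gradient descent moves in the -h' direction, i.e. u is decreasing.
There is no critical point below u=-7, and h' keeps the same sign, so the iterate runs off to −∞.

diverges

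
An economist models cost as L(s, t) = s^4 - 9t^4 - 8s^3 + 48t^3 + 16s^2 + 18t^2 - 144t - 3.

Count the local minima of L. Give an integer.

L separates as a function of s plus a function of t, so ∇L=0 decouples.
∂L/∂s = 4s(s - 4)(s - 2) = 0 at s ∈ {0, 2, 4}; ∂L/∂t = -36(t - 4)(t - 1)(t + 1) = 0 at t ∈ {-1, 1, 4}.
The Hessian is diagonal: diag(L_ss, L_tt). Second derivatives: L_ss(0)=32, L_ss(2)=-16, L_ss(4)=32; L_tt(-1)=-360, L_tt(1)=216, L_tt(4)=-540.
Local minima occur where both diagonal entries positive: (0, 1), (4, 1). Count: 2.

2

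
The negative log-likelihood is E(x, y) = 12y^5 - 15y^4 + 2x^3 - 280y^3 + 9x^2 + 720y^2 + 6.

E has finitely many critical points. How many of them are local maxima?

2

E separates as a function of x plus a function of y, so ∇E=0 decouples.
∂E/∂x = 6x(x + 3) = 0 at x ∈ {-3, 0}; ∂E/∂y = 60y(y - 3)(y - 2)(y + 4) = 0 at y ∈ {-4, 0, 2, 3}.
The Hessian is diagonal: diag(E_xx, E_yy). Second derivatives: E_xx(-3)=-18, E_xx(0)=18; E_yy(-4)=-10080, E_yy(0)=1440, E_yy(2)=-720, E_yy(3)=1260.
Local maxima occur where both diagonal entries negative: (-3, -4), (-3, 2). Count: 2.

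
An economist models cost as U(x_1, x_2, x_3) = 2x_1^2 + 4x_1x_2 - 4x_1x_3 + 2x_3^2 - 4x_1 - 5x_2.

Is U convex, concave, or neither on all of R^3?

U is quadratic, so its Hessian is the constant matrix H = [[4, 4, -4], [4, 0, 0], [-4, 0, 4]].
Leading principal minors: 4, -16, -64.
Neither pattern holds ⇒ H is indefinite ⇒ neither convex nor concave.

neither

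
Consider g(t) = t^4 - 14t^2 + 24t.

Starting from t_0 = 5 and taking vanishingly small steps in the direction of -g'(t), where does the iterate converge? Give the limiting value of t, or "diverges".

2

g'(t) = 4(t - 2)(t - 1)(t + 3), so g'(5) = 384.
Gradient descent moves in the -g' direction, i.e. t is decreasing.
The nearest critical point in that direction is t = 2, where g'' = 20 > 0 (a local minimum). The iterate converges there.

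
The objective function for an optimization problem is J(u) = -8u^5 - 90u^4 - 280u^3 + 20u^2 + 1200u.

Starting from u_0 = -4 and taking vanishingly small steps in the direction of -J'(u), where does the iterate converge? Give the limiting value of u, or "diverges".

-5

J'(u) = -40(u - 1)(u + 2)(u + 3)(u + 5), so J'(-4) = 400.
Gradient descent moves in the -J' direction, i.e. u is decreasing.
The nearest critical point in that direction is u = -5, where J'' = 1440 > 0 (a local minimum). The iterate converges there.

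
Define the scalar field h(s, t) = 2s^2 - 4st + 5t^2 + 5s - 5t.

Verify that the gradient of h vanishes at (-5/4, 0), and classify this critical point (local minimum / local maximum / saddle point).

local minimum

∇h = (4s - 4t + 5, -4s + 10t - 5); substituting (-5/4, 0) gives ∇h = (0, 0), so (-5/4, 0) is indeed a critical point.
The Hessian of h is constant: H = [[4, -4], [-4, 10]].
det(H) = 4·10 − (-4)² = 24.
det(H) > 0 and tr(H) = 14 > 0, so H is positive definite and the point is a local minimum.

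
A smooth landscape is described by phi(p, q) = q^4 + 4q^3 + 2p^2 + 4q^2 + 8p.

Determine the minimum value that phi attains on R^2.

-8

phi(p,q) separates as A(p) + B(q), so its minimum is min A + min B.
A'(p) = 4p + 8 vanishes at p ∈ {-2}; B'(q) = 4q(q + 1)(q + 2) vanishes at q ∈ {-2, -1, 0}.
Local minima of A (where A''>0): A(-2)=-8. Local minima of B: B(-2)=0, B(0)=0.
So the global minimum of phi is A(-2) + B(-2) = -8 + 0 = -8, attained at (-2, -2).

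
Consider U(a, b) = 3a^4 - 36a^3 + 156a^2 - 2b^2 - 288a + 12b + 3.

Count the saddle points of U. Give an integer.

2

U separates as a function of a plus a function of b, so ∇U=0 decouples.
∂U/∂a = 12(a - 4)(a - 3)(a - 2) = 0 at a ∈ {2, 3, 4}; ∂U/∂b = -4(b - 3) = 0 at b ∈ {3}.
The Hessian is diagonal: diag(U_aa, U_bb). Second derivatives: U_aa(2)=24, U_aa(3)=-12, U_aa(4)=24; U_bb(3)=-4.
Saddle points occur where the two diagonal entries have opposite signs: (2, 3), (4, 3). Count: 2.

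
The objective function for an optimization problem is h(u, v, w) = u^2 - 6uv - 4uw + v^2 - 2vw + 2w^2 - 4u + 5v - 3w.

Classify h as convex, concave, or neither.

neither

h is quadratic, so its Hessian is the constant matrix H = [[2, -6, -4], [-6, 2, -2], [-4, -2, 4]].
Leading principal minors: 2, -32, -264.
Neither pattern holds ⇒ H is indefinite ⇒ neither convex nor concave.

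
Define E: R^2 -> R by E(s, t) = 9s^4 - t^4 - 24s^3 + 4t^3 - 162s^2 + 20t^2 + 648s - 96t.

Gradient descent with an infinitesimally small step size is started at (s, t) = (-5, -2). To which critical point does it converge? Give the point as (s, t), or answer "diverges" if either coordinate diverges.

E is separable, so gradient descent decouples: s follows -∂E/∂s, t follows -∂E/∂t.
∂E/∂s = 36(s - 3)(s - 2)(s + 3); at s=-5 this is -4032, so s increases.
∂E/∂t = -4(t - 4)(t - 2)(t + 3); at t=-2 this is -96, so t increases.
s converges to its nearest critical value -3 (a local min of the s-part); t converges to 2. The iterate converges to (-3, 2).

(-3, 2)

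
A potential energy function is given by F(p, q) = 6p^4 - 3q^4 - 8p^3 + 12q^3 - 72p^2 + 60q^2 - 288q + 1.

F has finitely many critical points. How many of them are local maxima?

2

F separates as a function of p plus a function of q, so ∇F=0 decouples.
∂F/∂p = 24p(p - 3)(p + 2) = 0 at p ∈ {-2, 0, 3}; ∂F/∂q = -12(q - 4)(q - 2)(q + 3) = 0 at q ∈ {-3, 2, 4}.
The Hessian is diagonal: diag(F_pp, F_qq). Second derivatives: F_pp(-2)=240, F_pp(0)=-144, F_pp(3)=360; F_qq(-3)=-420, F_qq(2)=120, F_qq(4)=-168.
Local maxima occur where both diagonal entries negative: (0, -3), (0, 4). Count: 2.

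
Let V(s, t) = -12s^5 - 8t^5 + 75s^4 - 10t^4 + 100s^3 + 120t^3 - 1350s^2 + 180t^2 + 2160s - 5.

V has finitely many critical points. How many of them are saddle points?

V separates as a function of s plus a function of t, so ∇V=0 decouples.
∂V/∂s = -60(s - 4)(s - 3)(s - 1)(s + 3) = 0 at s ∈ {-3, 1, 3, 4}; ∂V/∂t = -40t(t - 3)(t + 1)(t + 3) = 0 at t ∈ {-3, -1, 0, 3}.
The Hessian is diagonal: diag(V_ss, V_tt). Second derivatives: V_ss(-3)=10080, V_ss(1)=-1440, V_ss(3)=720, V_ss(4)=-1260; V_tt(-3)=1440, V_tt(-1)=-320, V_tt(0)=360, V_tt(3)=-2880.
Saddle points occur where the two diagonal entries have opposite signs: (-3, -1), (-3, 3), (1, -3), (1, 0), (3, -1), (3, 3), (4, -3), (4, 0). Count: 8.

8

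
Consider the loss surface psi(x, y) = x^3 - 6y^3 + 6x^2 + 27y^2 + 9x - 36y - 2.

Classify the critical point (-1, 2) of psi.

The mixed partial ∂²psi/∂x∂y is 0, so the Hessian at any point is diag(psi_xx, psi_yy) = diag(6(x + 2), 18(-2y + 3)).
At (-1, 2): H = diag(6, -18).
The eigenvalues have opposite signs, so H is indefinite: a saddle point.

saddle point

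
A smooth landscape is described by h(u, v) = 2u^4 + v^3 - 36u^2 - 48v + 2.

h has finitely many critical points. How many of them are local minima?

h separates as a function of u plus a function of v, so ∇h=0 decouples.
∂h/∂u = 8u(u - 3)(u + 3) = 0 at u ∈ {-3, 0, 3}; ∂h/∂v = 3(v - 4)(v + 4) = 0 at v ∈ {-4, 4}.
The Hessian is diagonal: diag(h_uu, h_vv). Second derivatives: h_uu(-3)=144, h_uu(0)=-72, h_uu(3)=144; h_vv(-4)=-24, h_vv(4)=24.
Local minima occur where both diagonal entries positive: (-3, 4), (3, 4). Count: 2.

2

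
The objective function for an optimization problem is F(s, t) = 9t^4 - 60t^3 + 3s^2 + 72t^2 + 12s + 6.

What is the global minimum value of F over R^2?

-390

F(s,t) separates as P(s) + Q(t) + 6, so its minimum is min P + min Q + 6.
P'(s) = 6s + 12 vanishes at s ∈ {-2}; Q'(t) = 36t(t - 4)(t - 1) vanishes at t ∈ {0, 1, 4}.
Local minima of P (where P''>0): P(-2)=-12. Local minima of Q: Q(0)=0, Q(4)=-384.
So the global minimum of F is P(-2) + Q(4) + 6 = -12 − 384 + 6 = -390, attained at (-2, 4).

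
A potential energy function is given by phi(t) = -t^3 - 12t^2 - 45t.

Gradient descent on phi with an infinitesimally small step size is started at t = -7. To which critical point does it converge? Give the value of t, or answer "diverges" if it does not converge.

-5

phi'(t) = -3(t + 3)(t + 5), so phi'(-7) = -24.
Gradient descent moves in the -phi' direction, i.e. t is increasing.
The nearest critical point in that direction is t = -5, where phi'' = 6 > 0 (a local minimum). The iterate converges there.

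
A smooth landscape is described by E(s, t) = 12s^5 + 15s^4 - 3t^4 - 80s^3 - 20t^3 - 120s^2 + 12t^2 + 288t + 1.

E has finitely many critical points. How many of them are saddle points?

E separates as a function of s plus a function of t, so ∇E=0 decouples.
∂E/∂s = 60s(s - 2)(s + 1)(s + 2) = 0 at s ∈ {-2, -1, 0, 2}; ∂E/∂t = -12(t - 2)(t + 3)(t + 4) = 0 at t ∈ {-4, -3, 2}.
The Hessian is diagonal: diag(E_ss, E_tt). Second derivatives: E_ss(-2)=-480, E_ss(-1)=180, E_ss(0)=-240, E_ss(2)=1440; E_tt(-4)=-72, E_tt(-3)=60, E_tt(2)=-360.
Saddle points occur where the two diagonal entries have opposite signs: (-2, -3), (-1, -4), (-1, 2), (0, -3), (2, -4), (2, 2). Count: 6.

6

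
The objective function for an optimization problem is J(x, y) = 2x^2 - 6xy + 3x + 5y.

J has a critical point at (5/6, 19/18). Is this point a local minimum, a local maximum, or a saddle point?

saddle point

The Hessian of J is constant: H = [[4, -6], [-6, 0]].
det(H) = 4·0 − (-6)² = -36.
Since det(H) < 0, H is indefinite and the critical point is a saddle point.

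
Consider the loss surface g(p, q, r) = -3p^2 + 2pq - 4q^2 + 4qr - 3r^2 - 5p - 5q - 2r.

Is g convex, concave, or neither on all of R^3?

g is quadratic, so its Hessian is the constant matrix H = [[-6, 2, 0], [2, -8, 4], [0, 4, -6]].
Leading principal minors: -6, 44, -168.
Signs alternate −, +, − ⇒ H ≺ 0 ⇒ concave.

concave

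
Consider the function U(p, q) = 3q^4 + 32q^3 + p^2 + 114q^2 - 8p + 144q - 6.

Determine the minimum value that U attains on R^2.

-81

U(p,q) separates as A(p) + B(q) − 6, so its minimum is min A + min B − 6.
A'(p) = 2p - 8 vanishes at p ∈ {4}; B'(q) = 12(q + 1)(q + 3)(q + 4) vanishes at q ∈ {-4, -3, -1}.
Local minima of A (where A''>0): A(4)=-16. Local minima of B: B(-4)=-32, B(-1)=-59.
So the global minimum of U is A(4) + B(-1) − 6 = -16 − 59 − 6 = -81, attained at (4, -1).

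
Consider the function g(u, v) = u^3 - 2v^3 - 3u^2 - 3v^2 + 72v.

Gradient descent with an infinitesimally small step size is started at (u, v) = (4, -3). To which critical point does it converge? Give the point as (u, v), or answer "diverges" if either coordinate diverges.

g is separable, so gradient descent decouples: u follows -∂g/∂u, v follows -∂g/∂v.
∂g/∂u = 3u(u - 2); at u=4 this is 24, so u decreases.
∂g/∂v = -6(v - 3)(v + 4); at v=-3 this is 36, so v decreases.
u converges to its nearest critical value 2 (a local min of the u-part); v converges to -4. The iterate converges to (2, -4).

(2, -4)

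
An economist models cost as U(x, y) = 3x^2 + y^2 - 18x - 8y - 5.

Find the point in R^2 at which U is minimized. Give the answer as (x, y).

U(x,y) separates as P(x) + Q(y) − 5, so its minimum is min P + min Q − 5.
P'(x) = 6x - 18 vanishes at x ∈ {3}; Q'(y) = 2y - 8 vanishes at y ∈ {4}.
Local minima of P (where P''>0): P(3)=-27. Local minima of Q: Q(4)=-16.
So the global minimum of U is P(3) + Q(4) − 5 = -27 − 16 − 5 = -48, attained at (3, 4).

(3, 4)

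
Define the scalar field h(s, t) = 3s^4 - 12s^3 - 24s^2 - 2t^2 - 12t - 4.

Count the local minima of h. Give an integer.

h separates as a function of s plus a function of t, so ∇h=0 decouples.
∂h/∂s = 12s(s - 4)(s + 1) = 0 at s ∈ {-1, 0, 4}; ∂h/∂t = -4(t + 3) = 0 at t ∈ {-3}.
The Hessian is diagonal: diag(h_ss, h_tt). Second derivatives: h_ss(-1)=60, h_ss(0)=-48, h_ss(4)=240; h_tt(-3)=-4.
Local minima occur where both diagonal entries positive: none. Count: 0.

0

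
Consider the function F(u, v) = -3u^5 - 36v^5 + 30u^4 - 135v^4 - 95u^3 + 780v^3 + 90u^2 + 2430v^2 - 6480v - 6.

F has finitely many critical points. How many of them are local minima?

F separates as a function of u plus a function of v, so ∇F=0 decouples.
∂F/∂u = -15u(u - 4)(u - 3)(u - 1) = 0 at u ∈ {0, 1, 3, 4}; ∂F/∂v = -180(v - 3)(v - 1)(v + 3)(v + 4) = 0 at v ∈ {-4, -3, 1, 3}.
The Hessian is diagonal: diag(F_uu, F_vv). Second derivatives: F_uu(0)=180, F_uu(1)=-90, F_uu(3)=90, F_uu(4)=-180; F_vv(-4)=6300, F_vv(-3)=-4320, F_vv(1)=7200, F_vv(3)=-15120.
Local minima occur where both diagonal entries positive: (0, -4), (0, 1), (3, -4), (3, 1). Count: 4.

4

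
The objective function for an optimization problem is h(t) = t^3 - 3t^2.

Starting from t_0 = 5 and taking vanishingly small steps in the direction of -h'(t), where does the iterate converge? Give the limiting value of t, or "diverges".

h'(t) = 3t(t - 2), so h'(5) = 45.
Gradient descent moves in the -h' direction, i.e. t is decreasing.
The nearest critical point in that direction is t = 2, where h'' = 6 > 0 (a local minimum). The iterate converges there.

2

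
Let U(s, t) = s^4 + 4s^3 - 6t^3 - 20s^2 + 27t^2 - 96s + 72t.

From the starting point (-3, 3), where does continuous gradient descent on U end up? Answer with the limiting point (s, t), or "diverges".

(-4, -1)

U is separable, so gradient descent decouples: s follows -∂U/∂s, t follows -∂U/∂t.
∂U/∂s = 4(s - 3)(s + 2)(s + 4); at s=-3 this is 24, so s decreases.
∂U/∂t = -18(t - 4)(t + 1); at t=3 this is 72, so t decreases.
s converges to its nearest critical value -4 (a local min of the s-part); t converges to -1. The iterate converges to (-4, -1).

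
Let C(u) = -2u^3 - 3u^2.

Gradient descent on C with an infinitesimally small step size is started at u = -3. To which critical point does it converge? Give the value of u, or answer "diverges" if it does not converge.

C'(u) = -6u(u + 1), so C'(-3) = -36.
Gradient descent moves in the -C' direction, i.e. u is increasing.
The nearest critical point in that direction is u = -1, where C'' = 6 > 0 (a local minimum). The iterate converges there.

-1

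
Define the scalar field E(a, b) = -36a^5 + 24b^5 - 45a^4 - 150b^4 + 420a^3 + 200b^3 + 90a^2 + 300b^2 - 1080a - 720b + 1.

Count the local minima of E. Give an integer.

E separates as a function of a plus a function of b, so ∇E=0 decouples.
∂E/∂a = -180(a - 2)(a - 1)(a + 1)(a + 3) = 0 at a ∈ {-3, -1, 1, 2}; ∂E/∂b = 120(b - 3)(b - 2)(b - 1)(b + 1) = 0 at b ∈ {-1, 1, 2, 3}.
The Hessian is diagonal: diag(E_aa, E_bb). Second derivatives: E_aa(-3)=7200, E_aa(-1)=-2160, E_aa(1)=1440, E_aa(2)=-2700; E_bb(-1)=-2880, E_bb(1)=480, E_bb(2)=-360, E_bb(3)=960.
Local minima occur where both diagonal entries positive: (-3, 1), (-3, 3), (1, 1), (1, 3). Count: 4.

4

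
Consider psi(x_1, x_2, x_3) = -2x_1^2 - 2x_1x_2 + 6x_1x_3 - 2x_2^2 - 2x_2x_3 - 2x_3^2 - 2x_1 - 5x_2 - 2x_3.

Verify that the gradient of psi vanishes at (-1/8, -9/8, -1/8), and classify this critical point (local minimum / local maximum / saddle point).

∇psi = (-4x_1 - 2x_2 + 6x_3 - 2, -2x_1 - 4x_2 - 2x_3 - 5, 6x_1 - 2x_2 - 4x_3 - 2); substituting (-1/8, -9/8, -1/8) gives ∇psi = (0, 0, 0), so (-1/8, -9/8, -1/8) is indeed a critical point.
The Hessian is constant: H = [[-4, -2, 6], [-2, -4, -2], [6, -2, -4]].
Leading principal minors: Δ₁ = -4, Δ₂ = 12, Δ₃ = 160.
The minors fit neither the all-positive nor the alternating-sign pattern, so H is indefinite: a saddle point.

saddle point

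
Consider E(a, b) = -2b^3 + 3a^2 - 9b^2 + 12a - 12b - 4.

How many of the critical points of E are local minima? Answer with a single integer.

E separates as a function of a plus a function of b, so ∇E=0 decouples.
∂E/∂a = 6(a + 2) = 0 at a ∈ {-2}; ∂E/∂b = -6(b + 1)(b + 2) = 0 at b ∈ {-2, -1}.
The Hessian is diagonal: diag(E_aa, E_bb). Second derivatives: E_aa(-2)=6; E_bb(-2)=6, E_bb(-1)=-6.
Local minima occur where both diagonal entries positive: (-2, -2). Count: 1.

1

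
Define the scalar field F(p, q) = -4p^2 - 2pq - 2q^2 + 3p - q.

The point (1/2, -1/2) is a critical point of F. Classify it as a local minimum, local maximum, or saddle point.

The Hessian of F is constant: H = [[-8, -2], [-2, -4]].
det(H) = (-8)·(-4) − (-2)² = 28.
det(H) > 0 and tr(H) = -12 < 0, so H is negative definite and the point is a local maximum.

local maximum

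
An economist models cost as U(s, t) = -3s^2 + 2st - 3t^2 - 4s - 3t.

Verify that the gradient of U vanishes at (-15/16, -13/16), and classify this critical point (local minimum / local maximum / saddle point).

local maximum

∇U = (-6s + 2t - 4, 2s - 6t - 3); substituting (-15/16, -13/16) gives ∇U = (0, 0), so (-15/16, -13/16) is indeed a critical point.
The Hessian of U is constant: H = [[-6, 2], [2, -6]].
det(H) = (-6)·(-6) − 2² = 32.
det(H) > 0 and tr(H) = -12 < 0, so H is negative definite and the point is a local maximum.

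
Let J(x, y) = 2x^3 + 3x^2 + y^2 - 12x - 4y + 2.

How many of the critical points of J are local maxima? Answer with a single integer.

0

J separates as a function of x plus a function of y, so ∇J=0 decouples.
∂J/∂x = 6(x - 1)(x + 2) = 0 at x ∈ {-2, 1}; ∂J/∂y = 2(y - 2) = 0 at y ∈ {2}.
The Hessian is diagonal: diag(J_xx, J_yy). Second derivatives: J_xx(-2)=-18, J_xx(1)=18; J_yy(2)=2.
Local maxima occur where both diagonal entries negative: none. Count: 0.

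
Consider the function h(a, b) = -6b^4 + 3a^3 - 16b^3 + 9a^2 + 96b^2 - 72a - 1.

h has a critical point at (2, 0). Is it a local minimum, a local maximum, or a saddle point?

The mixed partial ∂²h/∂a∂b is 0, so the Hessian at any point is diag(h_aa, h_bb) = diag(18(a + 1), 24(-3b^2 - 4b + 8)).
At (2, 0): H = diag(54, 192).
Both eigenvalues are positive, so H is positive definite: a local minimum.

local minimum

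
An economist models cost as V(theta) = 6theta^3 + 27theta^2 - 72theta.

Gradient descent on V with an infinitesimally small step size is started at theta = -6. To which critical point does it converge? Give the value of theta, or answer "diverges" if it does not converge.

diverges

V'(theta) = 18(theta - 1)(theta + 4), so V'(-6) = 252.
Gradient descent moves in the -V' direction, i.e. theta is decreasing.
There is no critical point below theta=-6, and V' keeps the same sign, so the iterate runs off to −∞.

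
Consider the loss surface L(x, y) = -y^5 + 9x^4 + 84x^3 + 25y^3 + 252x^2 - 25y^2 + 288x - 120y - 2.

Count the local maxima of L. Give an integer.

L separates as a function of x plus a function of y, so ∇L=0 decouples.
∂L/∂x = 36(x + 1)(x + 2)(x + 4) = 0 at x ∈ {-4, -2, -1}; ∂L/∂y = -5(y - 3)(y - 2)(y + 1)(y + 4) = 0 at y ∈ {-4, -1, 2, 3}.
The Hessian is diagonal: diag(L_xx, L_yy). Second derivatives: L_xx(-4)=216, L_xx(-2)=-72, L_xx(-1)=108; L_yy(-4)=630, L_yy(-1)=-180, L_yy(2)=90, L_yy(3)=-140.
Local maxima occur where both diagonal entries negative: (-2, -1), (-2, 3). Count: 2.

2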